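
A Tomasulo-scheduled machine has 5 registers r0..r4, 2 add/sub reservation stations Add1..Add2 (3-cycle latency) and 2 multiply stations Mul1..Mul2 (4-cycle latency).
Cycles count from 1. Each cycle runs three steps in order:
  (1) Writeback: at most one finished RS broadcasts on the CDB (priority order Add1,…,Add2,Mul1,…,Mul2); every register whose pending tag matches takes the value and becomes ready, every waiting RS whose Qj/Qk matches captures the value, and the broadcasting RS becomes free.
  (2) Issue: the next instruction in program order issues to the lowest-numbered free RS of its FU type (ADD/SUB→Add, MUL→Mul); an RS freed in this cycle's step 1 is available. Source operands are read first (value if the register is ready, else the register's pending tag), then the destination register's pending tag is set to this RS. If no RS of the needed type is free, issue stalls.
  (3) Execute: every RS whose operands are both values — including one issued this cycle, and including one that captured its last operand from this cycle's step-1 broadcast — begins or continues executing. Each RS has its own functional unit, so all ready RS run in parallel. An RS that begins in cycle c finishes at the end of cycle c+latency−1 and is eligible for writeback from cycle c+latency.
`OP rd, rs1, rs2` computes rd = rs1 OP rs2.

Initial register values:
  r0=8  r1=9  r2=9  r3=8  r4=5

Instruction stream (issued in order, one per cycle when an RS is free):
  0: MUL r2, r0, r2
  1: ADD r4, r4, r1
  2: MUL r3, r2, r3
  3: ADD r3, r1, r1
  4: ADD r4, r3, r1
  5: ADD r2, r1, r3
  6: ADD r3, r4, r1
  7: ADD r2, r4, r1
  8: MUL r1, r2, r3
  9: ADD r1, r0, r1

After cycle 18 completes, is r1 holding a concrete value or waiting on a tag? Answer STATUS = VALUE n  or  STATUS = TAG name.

  c1: issue MUL r2<-Mul1  regs: r0:8,r1:9,r2:Mul1,r3:8,r4:5
  c2: issue ADD r4<-Add1  regs: r0:8,r1:9,r2:Mul1,r3:8,r4:Add1
  c3: issue MUL r3<-Mul2  regs: r0:8,r1:9,r2:Mul1,r3:Mul2,r4:Add1
  c4: issue ADD r3<-Add2  regs: r0:8,r1:9,r2:Mul1,r3:Add2,r4:Add1
  c5: CDB Add1=14; issue ADD r4<-Add1  regs: r0:8,r1:9,r2:Mul1,r3:Add2,r4:Add1
  c6: CDB Mul1=72; stall  regs: r0:8,r1:9,r2:72,r3:Add2,r4:Add1
  c7: CDB Add2=18; issue ADD r2<-Add2  regs: r0:8,r1:9,r2:Add2,r3:18,r4:Add1
  c8: stall  regs: r0:8,r1:9,r2:Add2,r3:18,r4:Add1
  c9: stall  regs: r0:8,r1:9,r2:Add2,r3:18,r4:Add1
  c10: CDB Add1=27; issue ADD r3<-Add1  regs: r0:8,r1:9,r2:Add2,r3:Add1,r4:27
  c11: CDB Add2=27; issue ADD r2<-Add2  regs: r0:8,r1:9,r2:Add2,r3:Add1,r4:27
  c12: CDB Mul2=576; issue MUL r1<-Mul1  regs: r0:8,r1:Mul1,r2:Add2,r3:Add1,r4:27
  c13: CDB Add1=36; issue ADD r1<-Add1  regs: r0:8,r1:Add1,r2:Add2,r3:36,r4:27
  c14: CDB Add2=36  regs: r0:8,r1:Add1,r2:36,r3:36,r4:27
  c15: -  regs: r0:8,r1:Add1,r2:36,r3:36,r4:27
  c16: -  regs: r0:8,r1:Add1,r2:36,r3:36,r4:27
  c17: -  regs: r0:8,r1:Add1,r2:36,r3:36,r4:27
  c18: CDB Mul1=1296  regs: r0:8,r1:Add1,r2:36,r3:36,r4:27

STATUS = TAG Add1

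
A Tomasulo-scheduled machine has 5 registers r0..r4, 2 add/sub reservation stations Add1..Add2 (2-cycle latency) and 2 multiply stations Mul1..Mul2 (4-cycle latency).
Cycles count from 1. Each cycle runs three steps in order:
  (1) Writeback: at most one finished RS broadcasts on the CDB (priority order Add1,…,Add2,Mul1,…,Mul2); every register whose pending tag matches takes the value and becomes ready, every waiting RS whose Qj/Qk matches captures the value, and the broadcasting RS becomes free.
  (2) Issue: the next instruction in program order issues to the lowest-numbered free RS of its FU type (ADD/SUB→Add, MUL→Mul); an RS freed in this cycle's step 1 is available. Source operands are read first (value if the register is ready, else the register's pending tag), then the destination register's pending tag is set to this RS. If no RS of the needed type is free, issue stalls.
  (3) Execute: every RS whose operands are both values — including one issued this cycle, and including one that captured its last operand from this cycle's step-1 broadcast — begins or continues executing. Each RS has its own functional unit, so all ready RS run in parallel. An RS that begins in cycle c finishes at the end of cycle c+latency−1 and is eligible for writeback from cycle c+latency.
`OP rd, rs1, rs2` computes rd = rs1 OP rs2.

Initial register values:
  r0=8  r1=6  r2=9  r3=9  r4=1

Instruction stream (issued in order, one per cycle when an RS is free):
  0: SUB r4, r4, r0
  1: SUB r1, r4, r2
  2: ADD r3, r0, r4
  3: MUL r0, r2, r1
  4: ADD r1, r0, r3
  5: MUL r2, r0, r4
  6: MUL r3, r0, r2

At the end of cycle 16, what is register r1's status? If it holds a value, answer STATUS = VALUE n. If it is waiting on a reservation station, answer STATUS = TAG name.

  c1: issue SUB r4<-Add1  regs: r0:8,r1:6,r2:9,r3:9,r4:Add1
  c2: issue SUB r1<-Add2  regs: r0:8,r1:Add2,r2:9,r3:9,r4:Add1
  c3: CDB Add1=-7; issue ADD r3<-Add1  regs: r0:8,r1:Add2,r2:9,r3:Add1,r4:-7
  c4: issue MUL r0<-Mul1  regs: r0:Mul1,r1:Add2,r2:9,r3:Add1,r4:-7
  c5: CDB Add1=1; issue ADD r1<-Add1  regs: r0:Mul1,r1:Add1,r2:9,r3:1,r4:-7
  c6: CDB Add2=-16; issue MUL r2<-Mul2  regs: r0:Mul1,r1:Add1,r2:Mul2,r3:1,r4:-7
  c7: stall  regs: r0:Mul1,r1:Add1,r2:Mul2,r3:1,r4:-7
  c8: stall  regs: r0:Mul1,r1:Add1,r2:Mul2,r3:1,r4:-7
  c9: stall  regs: r0:Mul1,r1:Add1,r2:Mul2,r3:1,r4:-7
  c10: CDB Mul1=-144; issue MUL r3<-Mul1  regs: r0:-144,r1:Add1,r2:Mul2,r3:Mul1,r4:-7
  c11: -  regs: r0:-144,r1:Add1,r2:Mul2,r3:Mul1,r4:-7
  c12: CDB Add1=-143  regs: r0:-144,r1:-143,r2:Mul2,r3:Mul1,r4:-7
  c13: -  regs: r0:-144,r1:-143,r2:Mul2,r3:Mul1,r4:-7
  c14: CDB Mul2=1008  regs: r0:-144,r1:-143,r2:1008,r3:Mul1,r4:-7
  c15: -  regs: r0:-144,r1:-143,r2:1008,r3:Mul1,r4:-7
  c16: -  regs: r0:-144,r1:-143,r2:1008,r3:Mul1,r4:-7

STATUS = VALUE -143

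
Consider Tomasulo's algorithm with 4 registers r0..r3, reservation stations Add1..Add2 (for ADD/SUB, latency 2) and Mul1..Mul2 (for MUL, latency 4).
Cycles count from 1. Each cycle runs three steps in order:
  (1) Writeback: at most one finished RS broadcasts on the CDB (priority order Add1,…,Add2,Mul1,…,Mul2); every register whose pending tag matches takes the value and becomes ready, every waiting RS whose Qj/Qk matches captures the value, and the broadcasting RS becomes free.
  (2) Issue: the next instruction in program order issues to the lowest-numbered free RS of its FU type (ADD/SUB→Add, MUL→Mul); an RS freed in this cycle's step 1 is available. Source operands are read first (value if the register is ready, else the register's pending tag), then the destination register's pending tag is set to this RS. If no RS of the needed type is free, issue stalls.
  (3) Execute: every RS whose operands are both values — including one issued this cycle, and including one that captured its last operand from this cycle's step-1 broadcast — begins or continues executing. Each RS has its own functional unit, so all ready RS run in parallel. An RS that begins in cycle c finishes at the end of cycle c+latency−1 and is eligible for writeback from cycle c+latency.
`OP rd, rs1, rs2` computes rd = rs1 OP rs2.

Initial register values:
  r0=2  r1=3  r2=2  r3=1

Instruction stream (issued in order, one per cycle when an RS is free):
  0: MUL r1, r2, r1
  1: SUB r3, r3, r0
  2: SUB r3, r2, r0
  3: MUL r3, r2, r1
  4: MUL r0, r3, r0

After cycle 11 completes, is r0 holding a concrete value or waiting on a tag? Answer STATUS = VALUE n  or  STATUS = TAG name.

STATUS = TAG Mul1

c1: issue MUL r1<-Mul1 | r0:2,r1:Mul1,r2:2,r3:1
c2: issue SUB r3<-Add1 | r0:2,r1:Mul1,r2:2,r3:Add1
c3: issue SUB r3<-Add2 | r0:2,r1:Mul1,r2:2,r3:Add2
c4: CDB Add1=-1; issue MUL r3<-Mul2 | r0:2,r1:Mul1,r2:2,r3:Mul2
c5: CDB Add2=0; stall | r0:2,r1:Mul1,r2:2,r3:Mul2
c6: CDB Mul1=6; issue MUL r0<-Mul1 | r0:Mul1,r1:6,r2:2,r3:Mul2
c7: - | r0:Mul1,r1:6,r2:2,r3:Mul2
c8: - | r0:Mul1,r1:6,r2:2,r3:Mul2
c9: - | r0:Mul1,r1:6,r2:2,r3:Mul2
c10: CDB Mul2=12 | r0:Mul1,r1:6,r2:2,r3:12
c11: - | r0:Mul1,r1:6,r2:2,r3:12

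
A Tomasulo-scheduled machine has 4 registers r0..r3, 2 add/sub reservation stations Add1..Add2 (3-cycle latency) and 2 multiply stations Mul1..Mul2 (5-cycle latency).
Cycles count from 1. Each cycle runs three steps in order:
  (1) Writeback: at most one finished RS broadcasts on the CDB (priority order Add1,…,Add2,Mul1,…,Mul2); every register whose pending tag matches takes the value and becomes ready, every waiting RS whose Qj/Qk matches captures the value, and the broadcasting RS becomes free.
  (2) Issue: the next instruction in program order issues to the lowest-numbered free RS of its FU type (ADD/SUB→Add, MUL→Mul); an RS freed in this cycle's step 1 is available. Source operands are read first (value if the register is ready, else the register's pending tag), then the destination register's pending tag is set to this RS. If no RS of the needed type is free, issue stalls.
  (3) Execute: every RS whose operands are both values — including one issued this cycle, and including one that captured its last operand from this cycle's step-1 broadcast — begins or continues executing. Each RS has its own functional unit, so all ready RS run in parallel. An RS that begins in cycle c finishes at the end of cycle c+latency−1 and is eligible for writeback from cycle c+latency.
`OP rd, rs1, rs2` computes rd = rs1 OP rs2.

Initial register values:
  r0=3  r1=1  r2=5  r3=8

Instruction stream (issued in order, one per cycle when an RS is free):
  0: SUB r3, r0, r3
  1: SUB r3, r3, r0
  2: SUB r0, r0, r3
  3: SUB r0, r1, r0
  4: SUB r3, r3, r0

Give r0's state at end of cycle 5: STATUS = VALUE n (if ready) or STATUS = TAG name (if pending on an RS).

c1: issue SUB r3<-Add1 | r0:3,r1:1,r2:5,r3:Add1
c2: issue SUB r3<-Add2 | r0:3,r1:1,r2:5,r3:Add2
c3: stall | r0:3,r1:1,r2:5,r3:Add2
c4: CDB Add1=-5; issue SUB r0<-Add1 | r0:Add1,r1:1,r2:5,r3:Add2
c5: stall | r0:Add1,r1:1,r2:5,r3:Add2

STATUS = TAG Add1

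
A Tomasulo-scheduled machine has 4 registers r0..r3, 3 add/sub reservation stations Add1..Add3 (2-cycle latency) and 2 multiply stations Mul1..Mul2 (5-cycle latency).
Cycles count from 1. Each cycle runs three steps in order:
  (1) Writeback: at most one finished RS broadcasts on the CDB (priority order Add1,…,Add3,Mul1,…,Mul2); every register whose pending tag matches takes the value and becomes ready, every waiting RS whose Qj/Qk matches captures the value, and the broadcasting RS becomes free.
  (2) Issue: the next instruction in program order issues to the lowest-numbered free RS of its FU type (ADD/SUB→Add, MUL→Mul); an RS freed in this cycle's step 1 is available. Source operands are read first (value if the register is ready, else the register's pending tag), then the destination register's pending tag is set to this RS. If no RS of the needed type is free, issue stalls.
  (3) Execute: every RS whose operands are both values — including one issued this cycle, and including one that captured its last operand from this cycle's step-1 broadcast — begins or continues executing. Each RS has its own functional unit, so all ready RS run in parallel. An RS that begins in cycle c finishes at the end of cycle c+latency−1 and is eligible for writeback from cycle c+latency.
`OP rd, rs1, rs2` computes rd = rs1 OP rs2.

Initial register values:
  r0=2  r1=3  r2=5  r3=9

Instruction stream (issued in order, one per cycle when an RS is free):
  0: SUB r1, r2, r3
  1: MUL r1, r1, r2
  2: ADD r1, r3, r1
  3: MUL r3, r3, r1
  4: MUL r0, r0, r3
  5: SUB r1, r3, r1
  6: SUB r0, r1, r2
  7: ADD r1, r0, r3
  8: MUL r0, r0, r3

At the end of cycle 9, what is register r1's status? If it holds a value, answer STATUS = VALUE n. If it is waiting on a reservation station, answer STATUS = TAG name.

c1: issue SUB r1<-Add1 | r0:2,r1:Add1,r2:5,r3:9
c2: issue MUL r1<-Mul1 | r0:2,r1:Mul1,r2:5,r3:9
c3: CDB Add1=-4; issue ADD r1<-Add1 | r0:2,r1:Add1,r2:5,r3:9
c4: issue MUL r3<-Mul2 | r0:2,r1:Add1,r2:5,r3:Mul2
c5: stall | r0:2,r1:Add1,r2:5,r3:Mul2
c6: stall | r0:2,r1:Add1,r2:5,r3:Mul2
c7: stall | r0:2,r1:Add1,r2:5,r3:Mul2
c8: CDB Mul1=-20; issue MUL r0<-Mul1 | r0:Mul1,r1:Add1,r2:5,r3:Mul2
c9: issue SUB r1<-Add2 | r0:Mul1,r1:Add2,r2:5,r3:Mul2

STATUS = TAG Add2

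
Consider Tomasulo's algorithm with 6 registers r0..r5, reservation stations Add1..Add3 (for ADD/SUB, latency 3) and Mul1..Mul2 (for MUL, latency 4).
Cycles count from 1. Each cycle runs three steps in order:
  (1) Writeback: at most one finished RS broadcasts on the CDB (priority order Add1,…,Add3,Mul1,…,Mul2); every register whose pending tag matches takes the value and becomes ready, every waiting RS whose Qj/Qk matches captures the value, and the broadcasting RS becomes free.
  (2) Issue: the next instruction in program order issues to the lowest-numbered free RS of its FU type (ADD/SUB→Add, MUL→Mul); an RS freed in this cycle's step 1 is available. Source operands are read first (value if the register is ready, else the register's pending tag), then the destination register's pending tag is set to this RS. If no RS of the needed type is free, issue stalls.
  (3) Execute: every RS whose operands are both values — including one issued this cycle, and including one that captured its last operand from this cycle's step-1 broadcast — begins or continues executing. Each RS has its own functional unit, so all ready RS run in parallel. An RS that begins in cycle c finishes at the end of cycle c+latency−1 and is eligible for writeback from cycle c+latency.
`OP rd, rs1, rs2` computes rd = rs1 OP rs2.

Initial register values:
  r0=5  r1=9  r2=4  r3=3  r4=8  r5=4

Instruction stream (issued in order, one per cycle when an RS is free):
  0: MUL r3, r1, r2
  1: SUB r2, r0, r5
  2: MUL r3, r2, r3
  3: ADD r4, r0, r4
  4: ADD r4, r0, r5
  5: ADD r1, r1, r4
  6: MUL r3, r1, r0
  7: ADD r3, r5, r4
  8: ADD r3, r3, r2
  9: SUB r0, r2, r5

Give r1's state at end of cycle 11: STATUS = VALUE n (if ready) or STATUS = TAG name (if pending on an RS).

STATUS = TAG Add3

c1: issue MUL r3<-Mul1 | r0:5,r1:9,r2:4,r3:Mul1,r4:8,r5:4
c2: issue SUB r2<-Add1 | r0:5,r1:9,r2:Add1,r3:Mul1,r4:8,r5:4
c3: issue MUL r3<-Mul2 | r0:5,r1:9,r2:Add1,r3:Mul2,r4:8,r5:4
c4: issue ADD r4<-Add2 | r0:5,r1:9,r2:Add1,r3:Mul2,r4:Add2,r5:4
c5: CDB Add1=1; issue ADD r4<-Add1 | r0:5,r1:9,r2:1,r3:Mul2,r4:Add1,r5:4
c6: CDB Mul1=36; issue ADD r1<-Add3 | r0:5,r1:Add3,r2:1,r3:Mul2,r4:Add1,r5:4
c7: CDB Add2=13; issue MUL r3<-Mul1 | r0:5,r1:Add3,r2:1,r3:Mul1,r4:Add1,r5:4
c8: CDB Add1=9; issue ADD r3<-Add1 | r0:5,r1:Add3,r2:1,r3:Add1,r4:9,r5:4
c9: issue ADD r3<-Add2 | r0:5,r1:Add3,r2:1,r3:Add2,r4:9,r5:4
c10: CDB Mul2=36; stall | r0:5,r1:Add3,r2:1,r3:Add2,r4:9,r5:4
c11: CDB Add1=13; issue SUB r0<-Add1 | r0:Add1,r1:Add3,r2:1,r3:Add2,r4:9,r5:4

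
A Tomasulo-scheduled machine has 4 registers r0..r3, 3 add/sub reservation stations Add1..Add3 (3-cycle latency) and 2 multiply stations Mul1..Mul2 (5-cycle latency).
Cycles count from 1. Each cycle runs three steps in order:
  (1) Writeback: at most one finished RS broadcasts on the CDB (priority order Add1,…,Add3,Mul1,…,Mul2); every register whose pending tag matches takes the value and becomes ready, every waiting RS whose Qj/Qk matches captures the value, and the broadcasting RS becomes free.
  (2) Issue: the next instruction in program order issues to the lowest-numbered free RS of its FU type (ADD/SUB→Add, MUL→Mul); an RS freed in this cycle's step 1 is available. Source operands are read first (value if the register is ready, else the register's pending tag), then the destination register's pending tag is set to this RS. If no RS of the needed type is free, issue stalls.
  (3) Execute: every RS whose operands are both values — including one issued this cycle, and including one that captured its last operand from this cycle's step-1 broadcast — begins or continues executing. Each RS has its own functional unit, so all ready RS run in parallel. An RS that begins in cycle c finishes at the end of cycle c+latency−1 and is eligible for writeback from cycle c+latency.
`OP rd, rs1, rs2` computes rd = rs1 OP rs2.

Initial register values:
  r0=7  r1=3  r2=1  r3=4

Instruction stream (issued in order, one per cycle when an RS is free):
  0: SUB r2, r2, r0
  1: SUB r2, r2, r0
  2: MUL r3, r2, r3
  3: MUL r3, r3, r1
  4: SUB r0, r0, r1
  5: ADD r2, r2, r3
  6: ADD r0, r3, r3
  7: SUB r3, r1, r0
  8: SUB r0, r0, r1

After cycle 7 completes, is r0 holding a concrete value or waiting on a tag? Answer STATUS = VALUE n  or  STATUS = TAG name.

c1: issue SUB r2<-Add1 | r0:7,r1:3,r2:Add1,r3:4
c2: issue SUB r2<-Add2 | r0:7,r1:3,r2:Add2,r3:4
c3: issue MUL r3<-Mul1 | r0:7,r1:3,r2:Add2,r3:Mul1
c4: CDB Add1=-6; issue MUL r3<-Mul2 | r0:7,r1:3,r2:Add2,r3:Mul2
c5: issue SUB r0<-Add1 | r0:Add1,r1:3,r2:Add2,r3:Mul2
c6: issue ADD r2<-Add3 | r0:Add1,r1:3,r2:Add3,r3:Mul2
c7: CDB Add2=-13; issue ADD r0<-Add2 | r0:Add2,r1:3,r2:Add3,r3:Mul2

STATUS = TAG Add2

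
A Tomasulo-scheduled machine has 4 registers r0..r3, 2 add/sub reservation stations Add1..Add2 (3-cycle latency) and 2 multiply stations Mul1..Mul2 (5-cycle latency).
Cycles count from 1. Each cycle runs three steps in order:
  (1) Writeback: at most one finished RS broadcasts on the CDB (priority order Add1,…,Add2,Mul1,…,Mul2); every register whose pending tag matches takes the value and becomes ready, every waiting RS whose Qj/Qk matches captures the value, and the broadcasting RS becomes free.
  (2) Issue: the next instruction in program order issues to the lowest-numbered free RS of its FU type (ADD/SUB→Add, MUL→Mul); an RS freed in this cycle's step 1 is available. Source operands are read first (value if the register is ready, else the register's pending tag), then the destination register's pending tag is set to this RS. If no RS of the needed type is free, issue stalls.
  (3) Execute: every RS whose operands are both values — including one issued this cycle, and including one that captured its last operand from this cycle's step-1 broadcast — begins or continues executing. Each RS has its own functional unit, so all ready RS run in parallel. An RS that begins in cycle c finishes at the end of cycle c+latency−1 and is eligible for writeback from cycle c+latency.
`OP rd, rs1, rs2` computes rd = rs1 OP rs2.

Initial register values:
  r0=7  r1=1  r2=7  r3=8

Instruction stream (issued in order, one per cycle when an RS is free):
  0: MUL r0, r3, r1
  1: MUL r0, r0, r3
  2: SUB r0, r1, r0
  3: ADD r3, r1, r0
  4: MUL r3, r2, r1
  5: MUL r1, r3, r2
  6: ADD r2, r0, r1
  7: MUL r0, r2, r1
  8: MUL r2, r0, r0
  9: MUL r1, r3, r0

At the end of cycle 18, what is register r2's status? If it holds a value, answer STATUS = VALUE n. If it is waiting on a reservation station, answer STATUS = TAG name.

c1: issue MUL r0<-Mul1 | r0:Mul1,r1:1,r2:7,r3:8
c2: issue MUL r0<-Mul2 | r0:Mul2,r1:1,r2:7,r3:8
c3: issue SUB r0<-Add1 | r0:Add1,r1:1,r2:7,r3:8
c4: issue ADD r3<-Add2 | r0:Add1,r1:1,r2:7,r3:Add2
c5: stall | r0:Add1,r1:1,r2:7,r3:Add2
c6: CDB Mul1=8; issue MUL r3<-Mul1 | r0:Add1,r1:1,r2:7,r3:Mul1
c7: stall | r0:Add1,r1:1,r2:7,r3:Mul1
c8: stall | r0:Add1,r1:1,r2:7,r3:Mul1
c9: stall | r0:Add1,r1:1,r2:7,r3:Mul1
c10: stall | r0:Add1,r1:1,r2:7,r3:Mul1
c11: CDB Mul1=7; issue MUL r1<-Mul1 | r0:Add1,r1:Mul1,r2:7,r3:7
c12: CDB Mul2=64; stall | r0:Add1,r1:Mul1,r2:7,r3:7
c13: stall | r0:Add1,r1:Mul1,r2:7,r3:7
c14: stall | r0:Add1,r1:Mul1,r2:7,r3:7
c15: CDB Add1=-63; issue ADD r2<-Add1 | r0:-63,r1:Mul1,r2:Add1,r3:7
c16: CDB Mul1=49; issue MUL r0<-Mul1 | r0:Mul1,r1:49,r2:Add1,r3:7
c17: issue MUL r2<-Mul2 | r0:Mul1,r1:49,r2:Mul2,r3:7
c18: CDB Add2=-62; stall | r0:Mul1,r1:49,r2:Mul2,r3:7

STATUS = TAG Mul2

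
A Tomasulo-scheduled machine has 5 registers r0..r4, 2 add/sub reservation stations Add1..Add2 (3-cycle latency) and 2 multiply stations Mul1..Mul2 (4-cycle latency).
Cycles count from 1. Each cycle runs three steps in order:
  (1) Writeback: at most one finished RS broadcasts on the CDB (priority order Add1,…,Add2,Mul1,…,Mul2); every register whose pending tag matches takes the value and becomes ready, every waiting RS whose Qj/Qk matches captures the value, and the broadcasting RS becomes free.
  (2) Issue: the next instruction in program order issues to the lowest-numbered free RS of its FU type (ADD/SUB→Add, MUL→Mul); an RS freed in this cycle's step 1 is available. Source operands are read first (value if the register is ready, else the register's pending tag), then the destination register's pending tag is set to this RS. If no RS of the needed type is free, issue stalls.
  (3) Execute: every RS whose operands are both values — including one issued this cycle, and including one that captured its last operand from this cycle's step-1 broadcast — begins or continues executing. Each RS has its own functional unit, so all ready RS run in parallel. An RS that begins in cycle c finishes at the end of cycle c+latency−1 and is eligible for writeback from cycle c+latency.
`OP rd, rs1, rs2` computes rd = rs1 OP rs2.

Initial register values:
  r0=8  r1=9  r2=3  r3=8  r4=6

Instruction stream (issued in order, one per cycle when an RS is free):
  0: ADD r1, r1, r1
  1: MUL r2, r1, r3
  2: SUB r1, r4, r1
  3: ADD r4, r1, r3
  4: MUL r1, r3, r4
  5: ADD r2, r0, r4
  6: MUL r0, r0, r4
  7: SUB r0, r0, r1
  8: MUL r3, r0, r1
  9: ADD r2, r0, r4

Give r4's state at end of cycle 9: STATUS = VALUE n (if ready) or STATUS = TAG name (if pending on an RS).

STATUS = TAG Add1

c1: issue ADD r1<-Add1 | r0:8,r1:Add1,r2:3,r3:8,r4:6
c2: issue MUL r2<-Mul1 | r0:8,r1:Add1,r2:Mul1,r3:8,r4:6
c3: issue SUB r1<-Add2 | r0:8,r1:Add2,r2:Mul1,r3:8,r4:6
c4: CDB Add1=18; issue ADD r4<-Add1 | r0:8,r1:Add2,r2:Mul1,r3:8,r4:Add1
c5: issue MUL r1<-Mul2 | r0:8,r1:Mul2,r2:Mul1,r3:8,r4:Add1
c6: stall | r0:8,r1:Mul2,r2:Mul1,r3:8,r4:Add1
c7: CDB Add2=-12; issue ADD r2<-Add2 | r0:8,r1:Mul2,r2:Add2,r3:8,r4:Add1
c8: CDB Mul1=144; issue MUL r0<-Mul1 | r0:Mul1,r1:Mul2,r2:Add2,r3:8,r4:Add1
c9: stall | r0:Mul1,r1:Mul2,r2:Add2,r3:8,r4:Add1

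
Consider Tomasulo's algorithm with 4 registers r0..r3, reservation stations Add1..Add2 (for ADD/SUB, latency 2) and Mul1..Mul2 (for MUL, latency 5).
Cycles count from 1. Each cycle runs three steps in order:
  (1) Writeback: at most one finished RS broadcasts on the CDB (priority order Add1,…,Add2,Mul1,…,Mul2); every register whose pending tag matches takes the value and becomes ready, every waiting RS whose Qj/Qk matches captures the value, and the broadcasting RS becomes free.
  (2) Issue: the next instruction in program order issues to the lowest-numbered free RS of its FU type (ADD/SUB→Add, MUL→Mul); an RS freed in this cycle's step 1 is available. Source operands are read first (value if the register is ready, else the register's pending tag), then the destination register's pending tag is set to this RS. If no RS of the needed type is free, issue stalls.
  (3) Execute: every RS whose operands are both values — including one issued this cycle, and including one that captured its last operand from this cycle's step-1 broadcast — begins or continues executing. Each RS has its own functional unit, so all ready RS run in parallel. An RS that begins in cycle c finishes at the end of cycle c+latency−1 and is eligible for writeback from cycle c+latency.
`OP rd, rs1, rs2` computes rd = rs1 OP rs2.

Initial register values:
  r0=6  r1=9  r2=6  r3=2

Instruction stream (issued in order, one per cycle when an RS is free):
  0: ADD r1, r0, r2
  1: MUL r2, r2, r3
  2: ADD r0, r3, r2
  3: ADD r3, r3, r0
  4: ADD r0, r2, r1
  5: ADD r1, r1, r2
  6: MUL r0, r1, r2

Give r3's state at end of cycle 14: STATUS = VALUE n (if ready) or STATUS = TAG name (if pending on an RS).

STATUS = VALUE 16

  c1: issue ADD r1<-Add1  regs: r0:6,r1:Add1,r2:6,r3:2
  c2: issue MUL r2<-Mul1  regs: r0:6,r1:Add1,r2:Mul1,r3:2
  c3: CDB Add1=12; issue ADD r0<-Add1  regs: r0:Add1,r1:12,r2:Mul1,r3:2
  c4: issue ADD r3<-Add2  regs: r0:Add1,r1:12,r2:Mul1,r3:Add2
  c5: stall  regs: r0:Add1,r1:12,r2:Mul1,r3:Add2
  c6: stall  regs: r0:Add1,r1:12,r2:Mul1,r3:Add2
  c7: CDB Mul1=12; stall  regs: r0:Add1,r1:12,r2:12,r3:Add2
  c8: stall  regs: r0:Add1,r1:12,r2:12,r3:Add2
  c9: CDB Add1=14; issue ADD r0<-Add1  regs: r0:Add1,r1:12,r2:12,r3:Add2
  c10: stall  regs: r0:Add1,r1:12,r2:12,r3:Add2
  c11: CDB Add1=24; issue ADD r1<-Add1  regs: r0:24,r1:Add1,r2:12,r3:Add2
  c12: CDB Add2=16; issue MUL r0<-Mul1  regs: r0:Mul1,r1:Add1,r2:12,r3:16
  c13: CDB Add1=24  regs: r0:Mul1,r1:24,r2:12,r3:16
  c14: -  regs: r0:Mul1,r1:24,r2:12,r3:16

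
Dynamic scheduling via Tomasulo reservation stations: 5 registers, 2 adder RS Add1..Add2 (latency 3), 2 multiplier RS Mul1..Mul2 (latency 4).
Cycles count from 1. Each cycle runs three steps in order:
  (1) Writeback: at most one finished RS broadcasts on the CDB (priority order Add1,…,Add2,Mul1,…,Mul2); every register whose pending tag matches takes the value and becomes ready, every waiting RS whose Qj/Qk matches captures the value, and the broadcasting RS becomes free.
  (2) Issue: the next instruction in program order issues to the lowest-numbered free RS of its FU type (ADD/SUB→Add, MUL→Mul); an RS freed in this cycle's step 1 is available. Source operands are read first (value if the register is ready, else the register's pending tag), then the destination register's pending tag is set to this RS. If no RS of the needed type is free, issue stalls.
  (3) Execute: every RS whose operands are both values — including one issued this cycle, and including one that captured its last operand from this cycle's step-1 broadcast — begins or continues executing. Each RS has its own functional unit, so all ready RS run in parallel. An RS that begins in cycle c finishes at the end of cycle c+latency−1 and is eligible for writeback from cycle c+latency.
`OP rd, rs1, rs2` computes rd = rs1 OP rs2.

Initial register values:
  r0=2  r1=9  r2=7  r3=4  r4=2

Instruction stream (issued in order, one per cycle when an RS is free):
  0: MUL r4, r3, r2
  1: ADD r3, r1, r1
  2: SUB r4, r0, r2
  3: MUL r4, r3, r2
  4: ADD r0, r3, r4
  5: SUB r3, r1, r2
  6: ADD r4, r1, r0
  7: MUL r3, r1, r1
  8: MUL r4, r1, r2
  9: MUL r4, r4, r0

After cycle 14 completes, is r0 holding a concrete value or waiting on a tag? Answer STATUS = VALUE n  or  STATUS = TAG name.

STATUS = VALUE 144

cycle 1: issue MUL r4<-Mul1 // r0:2,r1:9,r2:7,r3:4,r4:Mul1
cycle 2: issue ADD r3<-Add1 // r0:2,r1:9,r2:7,r3:Add1,r4:Mul1
cycle 3: issue SUB r4<-Add2 // r0:2,r1:9,r2:7,r3:Add1,r4:Add2
cycle 4: issue MUL r4<-Mul2 // r0:2,r1:9,r2:7,r3:Add1,r4:Mul2
cycle 5: CDB Add1=18; issue ADD r0<-Add1 // r0:Add1,r1:9,r2:7,r3:18,r4:Mul2
cycle 6: CDB Add2=-5; issue SUB r3<-Add2 // r0:Add1,r1:9,r2:7,r3:Add2,r4:Mul2
cycle 7: CDB Mul1=28; stall // r0:Add1,r1:9,r2:7,r3:Add2,r4:Mul2
cycle 8: stall // r0:Add1,r1:9,r2:7,r3:Add2,r4:Mul2
cycle 9: CDB Add2=2; issue ADD r4<-Add2 // r0:Add1,r1:9,r2:7,r3:2,r4:Add2
cycle 10: CDB Mul2=126; issue MUL r3<-Mul1 // r0:Add1,r1:9,r2:7,r3:Mul1,r4:Add2
cycle 11: issue MUL r4<-Mul2 // r0:Add1,r1:9,r2:7,r3:Mul1,r4:Mul2
cycle 12: stall // r0:Add1,r1:9,r2:7,r3:Mul1,r4:Mul2
cycle 13: CDB Add1=144; stall // r0:144,r1:9,r2:7,r3:Mul1,r4:Mul2
cycle 14: CDB Mul1=81; issue MUL r4<-Mul1 // r0:144,r1:9,r2:7,r3:81,r4:Mul1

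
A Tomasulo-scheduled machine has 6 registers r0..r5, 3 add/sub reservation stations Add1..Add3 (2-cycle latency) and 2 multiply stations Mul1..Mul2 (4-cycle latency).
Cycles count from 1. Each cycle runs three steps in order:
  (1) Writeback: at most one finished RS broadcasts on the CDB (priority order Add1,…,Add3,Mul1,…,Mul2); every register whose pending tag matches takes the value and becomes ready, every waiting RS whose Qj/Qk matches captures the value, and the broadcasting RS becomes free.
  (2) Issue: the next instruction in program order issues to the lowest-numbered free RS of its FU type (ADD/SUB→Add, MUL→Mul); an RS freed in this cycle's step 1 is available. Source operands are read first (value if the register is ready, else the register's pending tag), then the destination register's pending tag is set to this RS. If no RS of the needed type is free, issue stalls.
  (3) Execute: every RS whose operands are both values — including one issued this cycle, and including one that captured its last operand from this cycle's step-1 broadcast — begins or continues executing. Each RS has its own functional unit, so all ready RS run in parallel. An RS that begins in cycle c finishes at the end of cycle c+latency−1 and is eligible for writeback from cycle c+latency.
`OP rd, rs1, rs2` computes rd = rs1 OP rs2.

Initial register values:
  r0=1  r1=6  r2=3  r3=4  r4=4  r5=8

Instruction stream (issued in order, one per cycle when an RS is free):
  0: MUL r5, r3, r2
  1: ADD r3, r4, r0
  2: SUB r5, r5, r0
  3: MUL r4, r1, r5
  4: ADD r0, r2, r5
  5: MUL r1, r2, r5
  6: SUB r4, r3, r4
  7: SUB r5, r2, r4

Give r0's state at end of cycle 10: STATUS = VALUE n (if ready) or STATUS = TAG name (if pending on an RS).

STATUS = VALUE 14

  c1: issue MUL r5<-Mul1  regs: r0:1,r1:6,r2:3,r3:4,r4:4,r5:Mul1
  c2: issue ADD r3<-Add1  regs: r0:1,r1:6,r2:3,r3:Add1,r4:4,r5:Mul1
  c3: issue SUB r5<-Add2  regs: r0:1,r1:6,r2:3,r3:Add1,r4:4,r5:Add2
  c4: CDB Add1=5; issue MUL r4<-Mul2  regs: r0:1,r1:6,r2:3,r3:5,r4:Mul2,r5:Add2
  c5: CDB Mul1=12; issue ADD r0<-Add1  regs: r0:Add1,r1:6,r2:3,r3:5,r4:Mul2,r5:Add2
  c6: issue MUL r1<-Mul1  regs: r0:Add1,r1:Mul1,r2:3,r3:5,r4:Mul2,r5:Add2
  c7: CDB Add2=11; issue SUB r4<-Add2  regs: r0:Add1,r1:Mul1,r2:3,r3:5,r4:Add2,r5:11
  c8: issue SUB r5<-Add3  regs: r0:Add1,r1:Mul1,r2:3,r3:5,r4:Add2,r5:Add3
  c9: CDB Add1=14  regs: r0:14,r1:Mul1,r2:3,r3:5,r4:Add2,r5:Add3
  c10: -  regs: r0:14,r1:Mul1,r2:3,r3:5,r4:Add2,r5:Add3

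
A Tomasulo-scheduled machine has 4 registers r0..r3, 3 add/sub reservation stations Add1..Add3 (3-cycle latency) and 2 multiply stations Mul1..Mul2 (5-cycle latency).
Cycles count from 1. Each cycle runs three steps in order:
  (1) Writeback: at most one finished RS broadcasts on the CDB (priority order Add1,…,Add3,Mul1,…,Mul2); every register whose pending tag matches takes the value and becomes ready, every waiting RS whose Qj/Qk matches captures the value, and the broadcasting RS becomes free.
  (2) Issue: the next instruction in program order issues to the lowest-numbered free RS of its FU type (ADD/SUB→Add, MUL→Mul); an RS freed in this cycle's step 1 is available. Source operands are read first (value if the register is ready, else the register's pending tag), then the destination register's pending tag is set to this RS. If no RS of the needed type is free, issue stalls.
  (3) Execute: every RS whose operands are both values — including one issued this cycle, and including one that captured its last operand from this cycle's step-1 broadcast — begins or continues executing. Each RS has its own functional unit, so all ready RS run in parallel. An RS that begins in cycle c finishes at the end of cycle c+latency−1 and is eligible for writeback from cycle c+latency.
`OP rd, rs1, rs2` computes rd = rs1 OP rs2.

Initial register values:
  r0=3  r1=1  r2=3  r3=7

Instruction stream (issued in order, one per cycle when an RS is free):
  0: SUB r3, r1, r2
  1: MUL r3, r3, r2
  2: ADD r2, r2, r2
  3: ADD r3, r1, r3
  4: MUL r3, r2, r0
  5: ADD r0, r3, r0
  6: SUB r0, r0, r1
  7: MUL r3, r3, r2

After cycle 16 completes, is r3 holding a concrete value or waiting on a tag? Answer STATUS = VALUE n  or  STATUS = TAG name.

STATUS = VALUE 108

cycle 1: issue SUB r3<-Add1 // r0:3,r1:1,r2:3,r3:Add1
cycle 2: issue MUL r3<-Mul1 // r0:3,r1:1,r2:3,r3:Mul1
cycle 3: issue ADD r2<-Add2 // r0:3,r1:1,r2:Add2,r3:Mul1
cycle 4: CDB Add1=-2; issue ADD r3<-Add1 // r0:3,r1:1,r2:Add2,r3:Add1
cycle 5: issue MUL r3<-Mul2 // r0:3,r1:1,r2:Add2,r3:Mul2
cycle 6: CDB Add2=6; issue ADD r0<-Add2 // r0:Add2,r1:1,r2:6,r3:Mul2
cycle 7: issue SUB r0<-Add3 // r0:Add3,r1:1,r2:6,r3:Mul2
cycle 8: stall // r0:Add3,r1:1,r2:6,r3:Mul2
cycle 9: CDB Mul1=-6; issue MUL r3<-Mul1 // r0:Add3,r1:1,r2:6,r3:Mul1
cycle 10: - // r0:Add3,r1:1,r2:6,r3:Mul1
cycle 11: CDB Mul2=18 // r0:Add3,r1:1,r2:6,r3:Mul1
cycle 12: CDB Add1=-5 // r0:Add3,r1:1,r2:6,r3:Mul1
cycle 13: - // r0:Add3,r1:1,r2:6,r3:Mul1
cycle 14: CDB Add2=21 // r0:Add3,r1:1,r2:6,r3:Mul1
cycle 15: - // r0:Add3,r1:1,r2:6,r3:Mul1
cycle 16: CDB Mul1=108 // r0:Add3,r1:1,r2:6,r3:108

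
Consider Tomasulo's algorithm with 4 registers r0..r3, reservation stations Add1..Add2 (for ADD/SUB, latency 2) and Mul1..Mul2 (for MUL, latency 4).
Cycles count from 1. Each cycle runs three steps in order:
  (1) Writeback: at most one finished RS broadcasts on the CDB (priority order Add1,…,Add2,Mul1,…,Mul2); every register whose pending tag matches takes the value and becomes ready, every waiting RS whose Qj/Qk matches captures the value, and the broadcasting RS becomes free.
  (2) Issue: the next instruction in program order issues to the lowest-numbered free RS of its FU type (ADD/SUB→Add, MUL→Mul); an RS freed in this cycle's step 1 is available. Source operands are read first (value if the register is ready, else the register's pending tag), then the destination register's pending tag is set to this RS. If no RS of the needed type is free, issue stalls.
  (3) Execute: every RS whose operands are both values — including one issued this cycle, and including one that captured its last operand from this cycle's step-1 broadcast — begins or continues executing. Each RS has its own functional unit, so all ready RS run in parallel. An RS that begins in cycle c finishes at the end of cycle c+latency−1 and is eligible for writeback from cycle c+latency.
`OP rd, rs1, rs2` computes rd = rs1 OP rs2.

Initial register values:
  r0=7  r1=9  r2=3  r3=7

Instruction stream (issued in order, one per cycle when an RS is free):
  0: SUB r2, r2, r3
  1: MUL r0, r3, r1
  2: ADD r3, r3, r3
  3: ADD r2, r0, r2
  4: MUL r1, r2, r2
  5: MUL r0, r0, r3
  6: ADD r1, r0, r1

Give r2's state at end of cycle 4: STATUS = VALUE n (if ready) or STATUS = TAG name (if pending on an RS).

cycle 1: issue SUB r2<-Add1 // r0:7,r1:9,r2:Add1,r3:7
cycle 2: issue MUL r0<-Mul1 // r0:Mul1,r1:9,r2:Add1,r3:7
cycle 3: CDB Add1=-4; issue ADD r3<-Add1 // r0:Mul1,r1:9,r2:-4,r3:Add1
cycle 4: issue ADD r2<-Add2 // r0:Mul1,r1:9,r2:Add2,r3:Add1

STATUS = TAG Add2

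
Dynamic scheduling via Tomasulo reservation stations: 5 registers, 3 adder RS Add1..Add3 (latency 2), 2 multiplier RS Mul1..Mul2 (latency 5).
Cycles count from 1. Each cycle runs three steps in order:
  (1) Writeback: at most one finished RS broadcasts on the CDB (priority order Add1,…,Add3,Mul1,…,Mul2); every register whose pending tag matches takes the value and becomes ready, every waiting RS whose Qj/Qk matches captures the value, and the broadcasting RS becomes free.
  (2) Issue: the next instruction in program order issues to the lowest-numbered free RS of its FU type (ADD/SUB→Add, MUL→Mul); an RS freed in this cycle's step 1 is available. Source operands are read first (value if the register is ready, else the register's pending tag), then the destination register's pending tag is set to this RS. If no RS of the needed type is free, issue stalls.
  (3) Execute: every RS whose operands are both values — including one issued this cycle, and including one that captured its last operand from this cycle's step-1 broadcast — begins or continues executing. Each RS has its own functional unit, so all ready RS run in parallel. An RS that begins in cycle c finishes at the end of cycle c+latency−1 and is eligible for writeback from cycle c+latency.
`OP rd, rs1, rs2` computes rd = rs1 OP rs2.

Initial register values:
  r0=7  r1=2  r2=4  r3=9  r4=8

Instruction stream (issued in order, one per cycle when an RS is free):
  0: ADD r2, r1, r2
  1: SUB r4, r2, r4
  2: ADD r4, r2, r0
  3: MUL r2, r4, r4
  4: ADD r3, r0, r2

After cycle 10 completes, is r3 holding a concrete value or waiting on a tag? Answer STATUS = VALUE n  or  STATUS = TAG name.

STATUS = TAG Add1

c1: issue ADD r2<-Add1 | r0:7,r1:2,r2:Add1,r3:9,r4:8
c2: issue SUB r4<-Add2 | r0:7,r1:2,r2:Add1,r3:9,r4:Add2
c3: CDB Add1=6; issue ADD r4<-Add1 | r0:7,r1:2,r2:6,r3:9,r4:Add1
c4: issue MUL r2<-Mul1 | r0:7,r1:2,r2:Mul1,r3:9,r4:Add1
c5: CDB Add1=13; issue ADD r3<-Add1 | r0:7,r1:2,r2:Mul1,r3:Add1,r4:13
c6: CDB Add2=-2 | r0:7,r1:2,r2:Mul1,r3:Add1,r4:13
c7: - | r0:7,r1:2,r2:Mul1,r3:Add1,r4:13
c8: - | r0:7,r1:2,r2:Mul1,r3:Add1,r4:13
c9: - | r0:7,r1:2,r2:Mul1,r3:Add1,r4:13
c10: CDB Mul1=169 | r0:7,r1:2,r2:169,r3:Add1,r4:13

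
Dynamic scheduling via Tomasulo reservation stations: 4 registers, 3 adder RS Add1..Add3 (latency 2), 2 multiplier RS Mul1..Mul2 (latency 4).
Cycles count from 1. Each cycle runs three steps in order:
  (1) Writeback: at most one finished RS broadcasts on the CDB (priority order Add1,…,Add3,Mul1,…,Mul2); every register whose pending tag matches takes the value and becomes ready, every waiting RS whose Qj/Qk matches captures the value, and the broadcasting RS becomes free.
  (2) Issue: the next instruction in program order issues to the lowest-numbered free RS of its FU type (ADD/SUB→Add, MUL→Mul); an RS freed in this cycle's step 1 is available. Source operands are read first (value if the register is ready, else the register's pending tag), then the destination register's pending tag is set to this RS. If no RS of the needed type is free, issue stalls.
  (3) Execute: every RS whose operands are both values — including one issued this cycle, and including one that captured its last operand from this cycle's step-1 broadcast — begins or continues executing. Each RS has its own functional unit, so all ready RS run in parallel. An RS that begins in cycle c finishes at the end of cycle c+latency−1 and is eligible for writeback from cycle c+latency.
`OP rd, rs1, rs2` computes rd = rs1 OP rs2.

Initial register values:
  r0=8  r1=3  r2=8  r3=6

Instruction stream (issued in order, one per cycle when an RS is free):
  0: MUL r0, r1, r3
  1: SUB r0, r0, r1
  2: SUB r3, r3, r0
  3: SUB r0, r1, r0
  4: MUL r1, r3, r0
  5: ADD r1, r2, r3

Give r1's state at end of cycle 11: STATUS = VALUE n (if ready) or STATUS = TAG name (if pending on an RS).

  c1: issue MUL r0<-Mul1  regs: r0:Mul1,r1:3,r2:8,r3:6
  c2: issue SUB r0<-Add1  regs: r0:Add1,r1:3,r2:8,r3:6
  c3: issue SUB r3<-Add2  regs: r0:Add1,r1:3,r2:8,r3:Add2
  c4: issue SUB r0<-Add3  regs: r0:Add3,r1:3,r2:8,r3:Add2
  c5: CDB Mul1=18; issue MUL r1<-Mul1  regs: r0:Add3,r1:Mul1,r2:8,r3:Add2
  c6: stall  regs: r0:Add3,r1:Mul1,r2:8,r3:Add2
  c7: CDB Add1=15; issue ADD r1<-Add1  regs: r0:Add3,r1:Add1,r2:8,r3:Add2
  c8: -  regs: r0:Add3,r1:Add1,r2:8,r3:Add2
  c9: CDB Add2=-9  regs: r0:Add3,r1:Add1,r2:8,r3:-9
  c10: CDB Add3=-12  regs: r0:-12,r1:Add1,r2:8,r3:-9
  c11: CDB Add1=-1  regs: r0:-12,r1:-1,r2:8,r3:-9

STATUS = VALUE -1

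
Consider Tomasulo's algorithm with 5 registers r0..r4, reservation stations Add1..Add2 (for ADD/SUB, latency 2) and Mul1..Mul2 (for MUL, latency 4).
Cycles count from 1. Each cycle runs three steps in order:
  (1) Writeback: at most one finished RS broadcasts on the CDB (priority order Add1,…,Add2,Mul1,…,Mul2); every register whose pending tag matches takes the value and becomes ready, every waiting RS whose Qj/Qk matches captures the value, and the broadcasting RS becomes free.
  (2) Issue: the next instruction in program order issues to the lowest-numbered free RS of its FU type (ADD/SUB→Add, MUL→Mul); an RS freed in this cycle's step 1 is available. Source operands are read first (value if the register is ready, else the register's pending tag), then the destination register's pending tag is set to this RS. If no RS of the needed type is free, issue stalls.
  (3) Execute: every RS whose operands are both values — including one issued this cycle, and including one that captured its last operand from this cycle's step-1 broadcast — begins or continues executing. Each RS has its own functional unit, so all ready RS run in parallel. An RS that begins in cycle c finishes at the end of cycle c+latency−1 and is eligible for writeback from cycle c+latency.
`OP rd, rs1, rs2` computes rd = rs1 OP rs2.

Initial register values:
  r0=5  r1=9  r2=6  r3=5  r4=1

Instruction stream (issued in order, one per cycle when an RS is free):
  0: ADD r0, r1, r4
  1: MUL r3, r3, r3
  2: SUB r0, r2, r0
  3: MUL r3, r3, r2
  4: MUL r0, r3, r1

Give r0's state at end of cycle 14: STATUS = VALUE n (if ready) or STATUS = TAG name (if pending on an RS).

  c1: issue ADD r0<-Add1  regs: r0:Add1,r1:9,r2:6,r3:5,r4:1
  c2: issue MUL r3<-Mul1  regs: r0:Add1,r1:9,r2:6,r3:Mul1,r4:1
  c3: CDB Add1=10; issue SUB r0<-Add1  regs: r0:Add1,r1:9,r2:6,r3:Mul1,r4:1
  c4: issue MUL r3<-Mul2  regs: r0:Add1,r1:9,r2:6,r3:Mul2,r4:1
  c5: CDB Add1=-4; stall  regs: r0:-4,r1:9,r2:6,r3:Mul2,r4:1
  c6: CDB Mul1=25; issue MUL r0<-Mul1  regs: r0:Mul1,r1:9,r2:6,r3:Mul2,r4:1
  c7: -  regs: r0:Mul1,r1:9,r2:6,r3:Mul2,r4:1
  c8: -  regs: r0:Mul1,r1:9,r2:6,r3:Mul2,r4:1
  c9: -  regs: r0:Mul1,r1:9,r2:6,r3:Mul2,r4:1
  c10: CDB Mul2=150  regs: r0:Mul1,r1:9,r2:6,r3:150,r4:1
  c11: -  regs: r0:Mul1,r1:9,r2:6,r3:150,r4:1
  c12: -  regs: r0:Mul1,r1:9,r2:6,r3:150,r4:1
  c13: -  regs: r0:Mul1,r1:9,r2:6,r3:150,r4:1
  c14: CDB Mul1=1350  regs: r0:1350,r1:9,r2:6,r3:150,r4:1

STATUS = VALUE 1350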